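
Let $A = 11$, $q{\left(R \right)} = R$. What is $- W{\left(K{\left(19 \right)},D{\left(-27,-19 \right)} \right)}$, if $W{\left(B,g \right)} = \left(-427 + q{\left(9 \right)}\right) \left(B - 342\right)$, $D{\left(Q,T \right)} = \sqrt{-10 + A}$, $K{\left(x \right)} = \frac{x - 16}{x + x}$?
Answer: $-142923$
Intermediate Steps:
$K{\left(x \right)} = \frac{-16 + x}{2 x}$
$D{\left(Q,T \right)} = 1$ ($D{\left(Q,T \right)} = \sqrt{-10 + 11} = \sqrt{1} = 1$)
$W{\left(B,g \right)} = 142956 - 418 B$ ($W{\left(B,g \right)} = \left(-427 + 9\right) \left(B - 342\right) = - 418 \left(-342 + B\right) = 142956 - 418 B$)
$- W{\left(K{\left(19 \right)},D{\left(-27,-19 \right)} \right)} = - (142956 - 418 \frac{-16 + 19}{2 \cdot 19}) = - (142956 - 418 \cdot \frac{1}{2} \cdot \frac{1}{19} \cdot 3) = - (142956 - 33) = \left(-1\right) 142923 = -142923$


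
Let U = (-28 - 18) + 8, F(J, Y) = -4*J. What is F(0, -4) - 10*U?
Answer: 380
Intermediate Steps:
U = -38 (U = -46 + 8 = -38)
F(0, -4) - 10*U = -4*0 - 10*(-38) = 0 + 380 = 380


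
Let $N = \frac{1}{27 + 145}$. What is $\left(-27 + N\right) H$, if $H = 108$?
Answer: $- \frac{125361}{43} \approx -2915.4$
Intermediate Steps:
$N = \frac{1}{172} \approx 0.005814$
$\left(-27 + N\right) H = \left(-27 + \frac{1}{172}\right) 108 = \left(- \frac{4643}{172}\right) 108 = - \frac{125361}{43}$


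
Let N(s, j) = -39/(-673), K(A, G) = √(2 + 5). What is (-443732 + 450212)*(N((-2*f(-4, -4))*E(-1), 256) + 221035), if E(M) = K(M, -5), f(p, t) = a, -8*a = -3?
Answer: 963942729120/673 ≈ 1.4323e+9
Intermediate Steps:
a = 3/8 (a = -⅛*(-3) = 3/8 ≈ 0.37500)
f(p, t) = 3/8
K(A, G) = √7
E(M) = √7
N(s, j) = 39/673 (N(s, j) = -39*(-1/673) = 39/673)
(-443732 + 450212)*(N((-2*f(-4, -4))*E(-1), 256) + 221035) = (-443732 + 450212)*(39/673 + 221035) = 6480*(148756594/673) = 963942729120/673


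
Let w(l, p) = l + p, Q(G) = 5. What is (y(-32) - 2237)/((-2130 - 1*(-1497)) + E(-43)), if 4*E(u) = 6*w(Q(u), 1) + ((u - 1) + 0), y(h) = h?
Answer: 2269/635 ≈ 3.5732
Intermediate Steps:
E(u) = 35/4 + u/4 (E(u) = (6*(5 + 1) + ((u - 1) + 0))/4 = (6*6 + ((-1 + u) + 0))/4 = (36 + (-1 + u))/4 = (35 + u)/4 = 35/4 + u/4)
(y(-32) - 2237)/((-2130 - 1*(-1497)) + E(-43)) = (-32 - 2237)/((-2130 - 1*(-1497)) + (35/4 + (¼)*(-43))) = -2269/((-2130 + 1497) + (35/4 - 43/4)) = -2269/(-633 - 2) = -2269/(-635) = -2269*(-1/635) = 2269/635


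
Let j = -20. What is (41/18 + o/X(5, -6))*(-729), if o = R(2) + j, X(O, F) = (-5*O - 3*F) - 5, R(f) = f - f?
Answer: -5751/2 ≈ -2875.5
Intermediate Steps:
R(f) = 0
X(O, F) = -5 - 5*O - 3*F
o = -20 (o = 0 - 20 = -20)
(41/18 + o/X(5, -6))*(-729) = (41/18 - 20/(-5 - 5*5 - 3*(-6)))*(-729) = (41*(1/18) - 20/(-5 - 25 + 18))*(-729) = (41/18 - 20/(-12))*(-729) = (41/18 - 20*(-1/12))*(-729) = (41/18 + 5/3)*(-729) = (71/18)*(-729) = -5751/2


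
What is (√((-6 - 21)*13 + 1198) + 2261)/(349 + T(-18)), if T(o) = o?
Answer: 2261/331 + 11*√7/331 ≈ 6.9187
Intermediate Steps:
(√((-6 - 21)*13 + 1198) + 2261)/(349 + T(-18)) = (√((-6 - 21)*13 + 1198) + 2261)/(349 - 18) = (√(-27*13 + 1198) + 2261)/331 = (√(-351 + 1198) + 2261)*(1/331) = (√847 + 2261)*(1/331) = (11*√7 + 2261)*(1/331) = (2261 + 11*√7)*(1/331) = 2261/331 + 11*√7/331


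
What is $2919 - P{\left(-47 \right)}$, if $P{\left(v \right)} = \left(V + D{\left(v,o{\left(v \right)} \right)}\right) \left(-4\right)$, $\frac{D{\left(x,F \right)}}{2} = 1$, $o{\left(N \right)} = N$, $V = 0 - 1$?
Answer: $2923$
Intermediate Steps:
$V = -1$ ($V = 0 - 1 = -1$)
$D{\left(x,F \right)} = 2$ ($D{\left(x,F \right)} = 2 \cdot 1 = 2$)
$P{\left(v \right)} = -4$ ($P{\left(v \right)} = \left(-1 + 2\right) \left(-4\right) = 1 \left(-4\right) = -4$)
$2919 - P{\left(-47 \right)} = 2919 - -4 = 2919 + 4 = 2923$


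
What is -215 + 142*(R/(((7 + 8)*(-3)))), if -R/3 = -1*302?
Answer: -46109/15 ≈ -3073.9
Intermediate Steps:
R = 906 (R = -(-3)*302 = -3*(-302) = 906)
-215 + 142*(R/(((7 + 8)*(-3)))) = -215 + 142*(906/(((7 + 8)*(-3)))) = -215 + 142*(906/((15*(-3)))) = -215 + 142*(906/(-45)) = -215 + 142*(906*(-1/45)) = -215 + 142*(-302/15) = -215 - 42884/15 = -46109/15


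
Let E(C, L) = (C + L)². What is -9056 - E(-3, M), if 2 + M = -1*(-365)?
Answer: -138656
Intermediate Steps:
M = 363 (M = -2 - 1*(-365) = -2 + 365 = 363)
-9056 - E(-3, M) = -9056 - (-3 + 363)² = -9056 - 1*360² = -9056 - 1*129600 = -9056 - 129600 = -138656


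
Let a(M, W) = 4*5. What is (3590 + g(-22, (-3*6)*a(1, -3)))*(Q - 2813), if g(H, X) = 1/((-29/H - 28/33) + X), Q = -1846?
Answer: -396886437996/23729 ≈ -1.6726e+7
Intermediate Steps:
a(M, W) = 20
g(H, X) = 1/(-28/33 + X - 29/H) (g(H, X) = 1/((-29/H - 28*1/33) + X) = 1/((-29/H - 28/33) + X) = 1/((-28/33 - 29/H) + X) = 1/(-28/33 + X - 29/H))
(3590 + g(-22, (-3*6)*a(1, -3)))*(Q - 2813) = (3590 + 33*(-22)/(-957 - 28*(-22) + 33*(-22)*(-3*6*20)))*(-1846 - 2813) = (3590 + 33*(-22)/(-957 + 616 + 33*(-22)*(-18*20)))*(-4659) = (3590 + 33*(-22)/(-957 + 616 + 33*(-22)*(-360)))*(-4659) = (3590 + 33*(-22)/(-957 + 616 + 261360))*(-4659) = (3590 + 33*(-22)/261019)*(-4659) = (3590 + 33*(-22)*(1/261019))*(-4659) = (3590 - 66/23729)*(-4659) = (85187044/23729)*(-4659) = -396886437996/23729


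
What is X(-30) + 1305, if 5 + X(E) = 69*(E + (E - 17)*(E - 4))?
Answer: 109492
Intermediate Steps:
X(E) = -5 + 69*E + 69*(-17 + E)*(-4 + E) (X(E) = -5 + 69*(E + (E - 17)*(E - 4)) = -5 + 69*(E + (-17 + E)*(-4 + E)) = -5 + (69*E + 69*(-17 + E)*(-4 + E)) = -5 + 69*E + 69*(-17 + E)*(-4 + E))
X(-30) + 1305 = (4687 - 1380*(-30) + 69*(-30)²) + 1305 = (4687 + 41400 + 69*900) + 1305 = (4687 + 41400 + 62100) + 1305 = 108187 + 1305 = 109492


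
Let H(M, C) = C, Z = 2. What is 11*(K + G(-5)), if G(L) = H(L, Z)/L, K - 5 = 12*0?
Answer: 253/5 ≈ 50.600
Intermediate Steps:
K = 5 (K = 5 + 12*0 = 5 + 0 = 5)
G(L) = 2/L
11*(K + G(-5)) = 11*(5 + 2/(-5)) = 11*(5 + 2*(-⅕)) = 11*(5 - ⅖) = 11*(23/5) = 253/5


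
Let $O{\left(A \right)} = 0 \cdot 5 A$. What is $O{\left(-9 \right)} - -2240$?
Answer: $2240$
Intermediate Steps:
$O{\left(A \right)} = 0$ ($O{\left(A \right)} = 0 A = 0$)
$O{\left(-9 \right)} - -2240 = 0 - -2240 = 0 + 2240 = 2240$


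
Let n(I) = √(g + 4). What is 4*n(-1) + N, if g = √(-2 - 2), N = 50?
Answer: 50 + 4*√(4 + 2*I) ≈ 58.233 + 1.9435*I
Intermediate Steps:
g = 2*I (g = √(-4) = 2*I ≈ 2.0*I)
n(I) = √(4 + 2*I) (n(I) = √(2*I + 4) = √(4 + 2*I))
4*n(-1) + N = 4*√(4 + 2*I) + 50 = 50 + 4*√(4 + 2*I)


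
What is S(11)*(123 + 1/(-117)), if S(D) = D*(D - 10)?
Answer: 158290/117 ≈ 1352.9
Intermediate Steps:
S(D) = D*(-10 + D)
S(11)*(123 + 1/(-117)) = (11*(-10 + 11))*(123 + 1/(-117)) = (11*1)*(123 - 1/117) = 11*(14390/117) = 158290/117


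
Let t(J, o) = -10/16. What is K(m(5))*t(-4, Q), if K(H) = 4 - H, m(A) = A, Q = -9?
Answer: 5/8 ≈ 0.62500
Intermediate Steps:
t(J, o) = -5/8 (t(J, o) = -10*1/16 = -5/8)
K(m(5))*t(-4, Q) = (4 - 1*5)*(-5/8) = (4 - 5)*(-5/8) = -1*(-5/8) = 5/8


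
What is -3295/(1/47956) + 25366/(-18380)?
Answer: -1452158046483/9190 ≈ -1.5801e+8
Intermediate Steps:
-3295/(1/47956) + 25366/(-18380) = -3295/1/47956 + 25366*(-1/18380) = -3295*47956 - 12683/9190 = -158015020 - 12683/9190 = -1452158046483/9190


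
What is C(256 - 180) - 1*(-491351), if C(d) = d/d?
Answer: 491352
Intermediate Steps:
C(d) = 1
C(256 - 180) - 1*(-491351) = 1 - 1*(-491351) = 1 + 491351 = 491352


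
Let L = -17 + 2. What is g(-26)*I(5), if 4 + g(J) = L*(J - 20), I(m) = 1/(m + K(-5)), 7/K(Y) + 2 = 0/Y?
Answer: 1372/3 ≈ 457.33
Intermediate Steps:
K(Y) = -7/2 (K(Y) = 7/(-2 + 0/Y) = 7/(-2 + 0) = 7/(-2) = 7*(-½) = -7/2)
L = -15
I(m) = 1/(-7/2 + m) (I(m) = 1/(m - 7/2) = 1/(-7/2 + m))
g(J) = 296 - 15*J (g(J) = -4 - 15*(J - 20) = -4 - 15*(-20 + J) = -4 + (300 - 15*J) = 296 - 15*J)
g(-26)*I(5) = (296 - 15*(-26))*(2/(-7 + 2*5)) = (296 + 390)*(2/(-7 + 10)) = 686*(2/3) = 686*(2*(⅓)) = 686*(⅔) = 1372/3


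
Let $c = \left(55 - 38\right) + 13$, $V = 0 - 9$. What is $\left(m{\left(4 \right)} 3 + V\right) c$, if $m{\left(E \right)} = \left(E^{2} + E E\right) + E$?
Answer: $2970$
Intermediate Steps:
$V = -9$ ($V = 0 - 9 = -9$)
$m{\left(E \right)} = E + 2 E^{2}$ ($m{\left(E \right)} = \left(E^{2} + E^{2}\right) + E = 2 E^{2} + E = E + 2 E^{2}$)
$c = 30$ ($c = 17 + 13 = 30$)
$\left(m{\left(4 \right)} 3 + V\right) c = \left(4 \left(1 + 2 \cdot 4\right) 3 - 9\right) 30 = \left(4 \left(1 + 8\right) 3 - 9\right) 30 = \left(4 \cdot 9 \cdot 3 - 9\right) 30 = \left(36 \cdot 3 - 9\right) 30 = \left(108 - 9\right) 30 = 99 \cdot 30 = 2970$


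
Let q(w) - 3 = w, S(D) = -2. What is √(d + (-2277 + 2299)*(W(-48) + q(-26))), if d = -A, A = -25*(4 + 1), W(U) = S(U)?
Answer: 5*I*√17 ≈ 20.616*I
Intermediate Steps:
W(U) = -2
q(w) = 3 + w
A = -125 (A = -25*5 = -125)
d = 125 (d = -1*(-125) = 125)
√(d + (-2277 + 2299)*(W(-48) + q(-26))) = √(125 + (-2277 + 2299)*(-2 + (3 - 26))) = √(125 + 22*(-2 - 23)) = √(125 + 22*(-25)) = √(125 - 550) = √(-425) = 5*I*√17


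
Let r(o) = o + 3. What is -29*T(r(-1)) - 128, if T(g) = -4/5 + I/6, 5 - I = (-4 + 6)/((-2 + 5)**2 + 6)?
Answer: -11549/90 ≈ -128.32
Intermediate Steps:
r(o) = 3 + o
I = 73/15 (I = 5 - (-4 + 6)/((-2 + 5)**2 + 6) = 5 - 2/(3**2 + 6) = 5 - 2/(9 + 6) = 5 - 2/15 = 73/15 ≈ 4.8667)
T(g) = 1/90 (T(g) = -4/5 + (73/15)/6 = -4*1/5 + (73/15)*(1/6) = -4/5 + 73/90 = 1/90)
-29*T(r(-1)) - 128 = -29*1/90 - 128 = -29/90 - 128 = -11549/90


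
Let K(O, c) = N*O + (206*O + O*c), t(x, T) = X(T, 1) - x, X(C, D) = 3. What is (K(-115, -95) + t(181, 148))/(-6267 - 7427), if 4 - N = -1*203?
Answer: 18374/6847 ≈ 2.6835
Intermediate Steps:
N = 207 (N = 4 - (-1)*203 = 4 - 1*(-203) = 4 + 203 = 207)
t(x, T) = 3 - x
K(O, c) = 413*O + O*c (K(O, c) = 207*O + (206*O + O*c) = 413*O + O*c)
(K(-115, -95) + t(181, 148))/(-6267 - 7427) = (-115*(413 - 95) + (3 - 1*181))/(-6267 - 7427) = (-115*318 + (3 - 181))/(-13694) = (-36570 - 178)*(-1/13694) = -36748*(-1/13694) = 18374/6847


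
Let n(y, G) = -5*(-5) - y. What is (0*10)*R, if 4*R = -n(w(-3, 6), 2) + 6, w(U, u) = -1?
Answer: 0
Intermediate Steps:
n(y, G) = 25 - y
R = -5 (R = (-(25 - 1*(-1)) + 6)/4 = (-(25 + 1) + 6)/4 = (-1*26 + 6)/4 = (-26 + 6)/4 = (1/4)*(-20) = -5)
(0*10)*R = (0*10)*(-5) = 0*(-5) = 0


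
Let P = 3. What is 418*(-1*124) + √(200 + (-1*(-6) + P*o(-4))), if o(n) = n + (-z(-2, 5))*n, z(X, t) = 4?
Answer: -51832 + 11*√2 ≈ -51816.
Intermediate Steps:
o(n) = -3*n (o(n) = n + (-1*4)*n = n - 4*n = -3*n)
418*(-1*124) + √(200 + (-1*(-6) + P*o(-4))) = 418*(-1*124) + √(200 + (-1*(-6) + 3*(-3*(-4)))) = 418*(-124) + √(200 + (6 + 3*12)) = -51832 + √(200 + (6 + 36)) = -51832 + √(200 + 42) = -51832 + √242 = -51832 + 11*√2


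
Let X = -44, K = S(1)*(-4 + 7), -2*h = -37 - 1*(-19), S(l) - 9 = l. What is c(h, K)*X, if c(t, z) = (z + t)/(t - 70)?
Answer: 1716/61 ≈ 28.131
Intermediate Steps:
S(l) = 9 + l
h = 9 (h = -(-37 - 1*(-19))/2 = -(-37 + 19)/2 = -½*(-18) = 9)
K = 30 (K = (9 + 1)*(-4 + 7) = 10*3 = 30)
c(t, z) = (t + z)/(-70 + t)
c(h, K)*X = ((9 + 30)/(-70 + 9))*(-44) = (39/(-61))*(-44) = -1/61*39*(-44) = -39/61*(-44) = 1716/61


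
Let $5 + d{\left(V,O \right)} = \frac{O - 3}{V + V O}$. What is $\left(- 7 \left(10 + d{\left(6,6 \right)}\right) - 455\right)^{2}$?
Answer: $\frac{962361}{4} \approx 2.4059 \cdot 10^{5}$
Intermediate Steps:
$d{\left(V,O \right)} = -5 + \frac{-3 + O}{V + O V}$ ($d{\left(V,O \right)} = -5 + \frac{O - 3}{V + V O} = -5 + \frac{-3 + O}{V + O V}$)
$\left(- 7 \left(10 + d{\left(6,6 \right)}\right) - 455\right)^{2} = \left(- 7 \left(10 + \frac{-3 + 6 - 30 - 30 \cdot 6}{6 \left(1 + 6\right)}\right) - 455\right)^{2} = \left(- 7 \left(10 + \frac{-3 + 6 - 30 - 180}{6 \cdot 7}\right) - 455\right)^{2} = \left(- 7 \left(10 + \frac{1}{6} \cdot \frac{1}{7} \left(-207\right)\right) - 455\right)^{2} = \left(- 7 \left(10 - \frac{69}{14}\right) - 455\right)^{2} = \left(\left(-7\right) \frac{71}{14} - 455\right)^{2} = \left(- \frac{71}{2} - 455\right)^{2} = \left(- \frac{981}{2}\right)^{2} = \frac{962361}{4}$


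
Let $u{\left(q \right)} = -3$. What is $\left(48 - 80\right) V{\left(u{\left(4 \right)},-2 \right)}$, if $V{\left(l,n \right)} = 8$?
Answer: $-256$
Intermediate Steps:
$\left(48 - 80\right) V{\left(u{\left(4 \right)},-2 \right)} = \left(48 - 80\right) 8 = \left(-32\right) 8 = -256$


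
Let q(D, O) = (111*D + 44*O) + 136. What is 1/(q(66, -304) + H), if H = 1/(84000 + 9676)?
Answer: -93676/553999863 ≈ -0.00016909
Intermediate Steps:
q(D, O) = 136 + 44*O + 111*D (q(D, O) = (44*O + 111*D) + 136 = 136 + 44*O + 111*D)
H = 1/93676 ≈ 1.0675e-5
1/(q(66, -304) + H) = 1/((136 + 44*(-304) + 111*66) + 1/93676) = 1/((136 - 13376 + 7326) + 1/93676) = 1/(-5914 + 1/93676) = 1/(-553999863/93676) = -93676/553999863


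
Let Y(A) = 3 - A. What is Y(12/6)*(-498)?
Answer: -498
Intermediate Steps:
Y(12/6)*(-498) = (3 - 12/6)*(-498) = (3 - 1*2)*(-498) = (3 - 2)*(-498) = 1*(-498) = -498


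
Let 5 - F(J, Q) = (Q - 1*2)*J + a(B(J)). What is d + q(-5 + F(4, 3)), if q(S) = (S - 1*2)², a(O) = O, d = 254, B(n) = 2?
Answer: 318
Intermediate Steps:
F(J, Q) = 3 - J*(-2 + Q) (F(J, Q) = 5 - ((Q - 1*2)*J + 2) = 5 - ((Q - 2)*J + 2) = 5 - ((-2 + Q)*J + 2) = 5 - (J*(-2 + Q) + 2) = 5 - (2 + J*(-2 + Q)) = 5 + (-2 - J*(-2 + Q)) = 3 - J*(-2 + Q))
q(S) = (-2 + S)² (q(S) = (S - 2)² = (-2 + S)²)
d + q(-5 + F(4, 3)) = 254 + (-2 + (-5 + (3 + 2*4 - 1*4*3)))² = 254 + (-2 + (-5 + (3 + 8 - 12)))² = 254 + (-2 + (-5 - 1))² = 254 + (-2 - 6)² = 254 + (-8)² = 254 + 64 = 318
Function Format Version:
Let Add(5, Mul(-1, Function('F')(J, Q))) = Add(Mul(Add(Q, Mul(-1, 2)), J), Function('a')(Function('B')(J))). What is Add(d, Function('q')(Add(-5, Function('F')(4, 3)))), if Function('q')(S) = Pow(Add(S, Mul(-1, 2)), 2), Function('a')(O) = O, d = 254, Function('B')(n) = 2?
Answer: 318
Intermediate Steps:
Function('F')(J, Q) = Add(3, Mul(-1, J, Add(-2, Q))) (Function('F')(J, Q) = Add(5, Mul(-1, Add(Mul(Add(Q, Mul(-1, 2)), J), 2))) = Add(5, Mul(-1, Add(Mul(Add(Q, -2), J), 2))) = Add(5, Mul(-1, Add(Mul(Add(-2, Q), J), 2))) = Add(5, Mul(-1, Add(Mul(J, Add(-2, Q)), 2))) = Add(5, Mul(-1, Add(2, Mul(J, Add(-2, Q))))) = Add(5, Add(-2, Mul(-1, J, Add(-2, Q)))) = Add(3, Mul(-1, J, Add(-2, Q))))
Function('q')(S) = Pow(Add(-2, S), 2) (Function('q')(S) = Pow(Add(S, -2), 2) = Pow(Add(-2, S), 2))
Add(d, Function('q')(Add(-5, Function('F')(4, 3)))) = Add(254, Pow(Add(-2, Add(-5, Add(3, Mul(2, 4), Mul(-1, 4, 3)))), 2)) = Add(254, Pow(Add(-2, Add(-5, Add(3, 8, -12))), 2)) = Add(254, Pow(Add(-2, Add(-5, -1)), 2)) = Add(254, Pow(Add(-2, -6), 2)) = Add(254, Pow(-8, 2)) = Add(254, 64) = 318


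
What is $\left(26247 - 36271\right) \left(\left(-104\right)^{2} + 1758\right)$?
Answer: $-126041776$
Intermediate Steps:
$\left(26247 - 36271\right) \left(\left(-104\right)^{2} + 1758\right) = - 10024 \left(10816 + 1758\right) = \left(-10024\right) 12574 = -126041776$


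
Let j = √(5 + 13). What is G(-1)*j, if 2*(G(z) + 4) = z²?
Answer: -21*√2/2 ≈ -14.849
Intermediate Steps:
G(z) = -4 + z²/2
j = 3*√2 (j = √18 = 3*√2 ≈ 4.2426)
G(-1)*j = (-4 + (½)*(-1)²)*(3*√2) = (-4 + (½)*1)*(3*√2) = (-4 + ½)*(3*√2) = -21*√2/2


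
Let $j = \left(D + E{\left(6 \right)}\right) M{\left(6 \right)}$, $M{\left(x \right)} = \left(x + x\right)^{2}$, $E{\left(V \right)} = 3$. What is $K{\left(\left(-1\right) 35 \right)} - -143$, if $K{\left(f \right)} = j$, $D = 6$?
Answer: $1439$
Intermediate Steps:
$M{\left(x \right)} = 4 x^{2}$ ($M{\left(x \right)} = \left(2 x\right)^{2} = 4 x^{2}$)
$j = 1296$ ($j = \left(6 + 3\right) 4 \cdot 6^{2} = 9 \cdot 4 \cdot 36 = 9 \cdot 144 = 1296$)
$K{\left(f \right)} = 1296$
$K{\left(\left(-1\right) 35 \right)} - -143 = 1296 - -143 = 1296 + 143 = 1439$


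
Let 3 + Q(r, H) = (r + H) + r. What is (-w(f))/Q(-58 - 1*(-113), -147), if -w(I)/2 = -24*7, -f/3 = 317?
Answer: 42/5 ≈ 8.4000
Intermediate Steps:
Q(r, H) = -3 + H + 2*r (Q(r, H) = -3 + ((r + H) + r) = -3 + ((H + r) + r) = -3 + (H + 2*r) = -3 + H + 2*r)
f = -951 (f = -3*317 = -951)
w(I) = 336 (w(I) = -(-48)*7 = -2*(-168) = 336)
(-w(f))/Q(-58 - 1*(-113), -147) = (-1*336)/(-3 - 147 + 2*(-58 - 1*(-113))) = -336/(-3 - 147 + 2*(-58 + 113)) = -336/(-3 - 147 + 2*55) = -336/(-3 - 147 + 110) = -336/(-40) = -336*(-1/40) = 42/5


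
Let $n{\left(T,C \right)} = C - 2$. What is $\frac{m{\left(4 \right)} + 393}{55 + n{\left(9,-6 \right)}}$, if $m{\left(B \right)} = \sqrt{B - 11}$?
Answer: $\frac{393}{47} + \frac{i \sqrt{7}}{47} \approx 8.3617 + 0.056293 i$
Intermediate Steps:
$n{\left(T,C \right)} = -2 + C$ ($n{\left(T,C \right)} = C - 2 = -2 + C$)
$m{\left(B \right)} = \sqrt{-11 + B}$
$\frac{m{\left(4 \right)} + 393}{55 + n{\left(9,-6 \right)}} = \frac{\sqrt{-11 + 4} + 393}{55 - 8} = \frac{\sqrt{-7} + 393}{55 - 8} = \frac{i \sqrt{7} + 393}{47} = \left(393 + i \sqrt{7}\right) \frac{1}{47} = \frac{393}{47} + \frac{i \sqrt{7}}{47}$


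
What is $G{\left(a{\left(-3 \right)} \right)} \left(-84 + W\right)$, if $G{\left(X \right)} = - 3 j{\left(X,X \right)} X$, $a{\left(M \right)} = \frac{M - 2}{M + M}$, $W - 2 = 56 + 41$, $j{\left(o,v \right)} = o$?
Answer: $- \frac{125}{4} \approx -31.25$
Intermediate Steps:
$W = 99$ ($W = 2 + \left(56 + 41\right) = 2 + 97 = 99$)
$a{\left(M \right)} = \frac{-2 + M}{2 M}$
$G{\left(X \right)} = - 3 X^{2}$ ($G{\left(X \right)} = - 3 X X = - 3 X^{2}$)
$G{\left(a{\left(-3 \right)} \right)} \left(-84 + W\right) = - 3 \left(\frac{-2 - 3}{2 \left(-3\right)}\right)^{2} \left(-84 + 99\right) = - 3 \left(\frac{1}{2} \left(- \frac{1}{3}\right) \left(-5\right)\right)^{2} \cdot 15 = - 3 \left(\frac{5}{6}\right)^{2} \cdot 15 = \left(-3\right) \frac{25}{36} \cdot 15 = \left(- \frac{25}{12}\right) 15 = - \frac{125}{4}$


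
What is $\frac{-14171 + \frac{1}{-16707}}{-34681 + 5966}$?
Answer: $\frac{236754898}{479741505} \approx 0.49351$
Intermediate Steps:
$\frac{-14171 + \frac{1}{-16707}}{-34681 + 5966} = \frac{-14171 - \frac{1}{16707}}{-28715} = \left(- \frac{236754898}{16707}\right) \left(- \frac{1}{28715}\right) = \frac{236754898}{479741505}$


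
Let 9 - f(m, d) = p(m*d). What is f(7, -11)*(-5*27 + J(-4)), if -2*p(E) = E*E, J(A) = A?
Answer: -826633/2 ≈ -4.1332e+5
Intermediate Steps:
p(E) = -E²/2 (p(E) = -E*E/2 = -E²/2)
f(m, d) = 9 + d²*m²/2 (f(m, d) = 9 - (-1)*(m*d)²/2 = 9 - (-1)*(d*m)²/2 = 9 - (-1)*d²*m²/2 = 9 + d²*m²/2)
f(7, -11)*(-5*27 + J(-4)) = (9 + (½)*(-11)²*7²)*(-5*27 - 4) = (9 + (½)*121*49)*(-135 - 4) = (9 + 5929/2)*(-139) = (5947/2)*(-139) = -826633/2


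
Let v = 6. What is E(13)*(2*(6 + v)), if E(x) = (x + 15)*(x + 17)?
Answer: 20160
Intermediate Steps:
E(x) = (15 + x)*(17 + x)
E(13)*(2*(6 + v)) = (255 + 13² + 32*13)*(2*(6 + 6)) = (255 + 169 + 416)*(2*12) = 840*24 = 20160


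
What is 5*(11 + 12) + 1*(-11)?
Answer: 104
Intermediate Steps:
5*(11 + 12) + 1*(-11) = 5*23 - 11 = 115 - 11 = 104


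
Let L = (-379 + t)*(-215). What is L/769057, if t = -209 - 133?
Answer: 155015/769057 ≈ 0.20157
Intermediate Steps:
t = -342
L = 155015 (L = (-379 - 342)*(-215) = -721*(-215) = 155015)
L/769057 = 155015/769057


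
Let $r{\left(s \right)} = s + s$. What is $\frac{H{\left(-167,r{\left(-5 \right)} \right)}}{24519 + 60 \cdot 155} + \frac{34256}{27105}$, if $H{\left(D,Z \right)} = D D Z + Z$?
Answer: $- \frac{711231204}{101851555} \approx -6.983$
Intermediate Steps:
$r{\left(s \right)} = 2 s$
$H{\left(D,Z \right)} = Z + Z D^{2}$ ($H{\left(D,Z \right)} = D^{2} Z + Z = Z D^{2} + Z = Z + Z D^{2}$)
$\frac{H{\left(-167,r{\left(-5 \right)} \right)}}{24519 + 60 \cdot 155} + \frac{34256}{27105} = \frac{2 \left(-5\right) \left(1 + \left(-167\right)^{2}\right)}{24519 + 60 \cdot 155} + \frac{34256}{27105} = \frac{\left(-10\right) \left(1 + 27889\right)}{24519 + 9300} + 34256 \cdot \frac{1}{27105} = \frac{\left(-10\right) 27890}{33819} + \frac{34256}{27105} = \left(-278900\right) \frac{1}{33819} + \frac{34256}{27105} = - \frac{278900}{33819} + \frac{34256}{27105} = - \frac{711231204}{101851555}$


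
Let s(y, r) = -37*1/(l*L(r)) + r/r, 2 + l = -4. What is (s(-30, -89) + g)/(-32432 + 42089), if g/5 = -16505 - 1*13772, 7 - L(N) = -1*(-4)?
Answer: -2724875/173826 ≈ -15.676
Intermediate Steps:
L(N) = 3 (L(N) = 7 - (-1)*(-4) = 7 - 1*4 = 7 - 4 = 3)
l = -6 (l = -2 - 4 = -6)
g = -151385 (g = 5*(-16505 - 1*13772) = 5*(-16505 - 13772) = 5*(-30277) = -151385)
s(y, r) = 55/18 (s(y, r) = -37/((-6*3)) + r/r = -37/(-18) + 1 = -37*(-1/18) + 1 = 37/18 + 1 = 55/18)
(s(-30, -89) + g)/(-32432 + 42089) = (55/18 - 151385)/(-32432 + 42089) = -2724875/18/9657 = -2724875/18*1/9657 = -2724875/173826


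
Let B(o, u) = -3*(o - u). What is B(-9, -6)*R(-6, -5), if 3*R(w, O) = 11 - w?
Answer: 51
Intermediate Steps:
R(w, O) = 11/3 - w/3 (R(w, O) = (11 - w)/3 = 11/3 - w/3)
B(o, u) = -3*o + 3*u
B(-9, -6)*R(-6, -5) = (-3*(-9) + 3*(-6))*(11/3 - ⅓*(-6)) = (27 - 18)*(11/3 + 2) = 9*(17/3) = 51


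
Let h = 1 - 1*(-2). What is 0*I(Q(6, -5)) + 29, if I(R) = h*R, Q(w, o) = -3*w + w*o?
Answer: 29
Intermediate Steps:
h = 3 (h = 1 + 2 = 3)
Q(w, o) = -3*w + o*w
I(R) = 3*R
0*I(Q(6, -5)) + 29 = 0*(3*(6*(-3 - 5))) + 29 = 0*(3*(6*(-8))) + 29 = 0*(3*(-48)) + 29 = 0*(-144) + 29 = 0 + 29 = 29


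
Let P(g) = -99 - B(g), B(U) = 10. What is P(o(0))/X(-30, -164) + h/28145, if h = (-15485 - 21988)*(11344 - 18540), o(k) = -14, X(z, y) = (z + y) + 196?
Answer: 536243611/56290 ≈ 9526.4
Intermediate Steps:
X(z, y) = 196 + y + z (X(z, y) = (y + z) + 196 = 196 + y + z)
P(g) = -109 (P(g) = -99 - 1*10 = -99 - 10 = -109)
h = 269655708 (h = -37473*(-7196) = 269655708)
P(o(0))/X(-30, -164) + h/28145 = -109/(196 - 164 - 30) + 269655708/28145 = -109/2 + 269655708*(1/28145) = -109*½ + 269655708/28145 = -109/2 + 269655708/28145 = 536243611/56290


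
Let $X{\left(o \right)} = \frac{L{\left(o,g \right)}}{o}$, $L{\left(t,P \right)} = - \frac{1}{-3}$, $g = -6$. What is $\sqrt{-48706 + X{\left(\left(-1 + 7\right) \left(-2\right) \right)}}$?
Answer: $\frac{i \sqrt{1753417}}{6} \approx 220.69 i$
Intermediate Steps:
$L{\left(t,P \right)} = \frac{1}{3}$ ($L{\left(t,P \right)} = \left(-1\right) \left(- \frac{1}{3}\right) = \frac{1}{3}$)
$X{\left(o \right)} = \frac{1}{3 o}$
$\sqrt{-48706 + X{\left(\left(-1 + 7\right) \left(-2\right) \right)}} = \sqrt{-48706 + \frac{1}{3 \left(-1 + 7\right) \left(-2\right)}} = \sqrt{-48706 + \frac{1}{3 \cdot 6 \left(-2\right)}} = \sqrt{-48706 + \frac{1}{3 \left(-12\right)}} = \sqrt{-48706 + \frac{1}{3} \left(- \frac{1}{12}\right)} = \sqrt{-48706 - \frac{1}{36}} = \sqrt{- \frac{1753417}{36}} = \frac{i \sqrt{1753417}}{6}$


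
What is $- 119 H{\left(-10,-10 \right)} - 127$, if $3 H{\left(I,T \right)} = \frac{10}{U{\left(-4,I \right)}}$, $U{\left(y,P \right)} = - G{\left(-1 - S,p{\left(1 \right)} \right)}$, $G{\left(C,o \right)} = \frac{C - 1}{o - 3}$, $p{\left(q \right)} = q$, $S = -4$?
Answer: $- \frac{1571}{3} \approx -523.67$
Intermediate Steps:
$G{\left(C,o \right)} = \frac{-1 + C}{-3 + o}$
$U{\left(y,P \right)} = 1$ ($U{\left(y,P \right)} = - \frac{-1 - -3}{-3 + 1} = - \frac{-1 + \left(-1 + 4\right)}{-2} = - \frac{\left(-1\right) \left(-1 + 3\right)}{2} = - \frac{\left(-1\right) 2}{2} = \left(-1\right) \left(-1\right) = 1$)
$H{\left(I,T \right)} = \frac{10}{3}$ ($H{\left(I,T \right)} = \frac{10 \cdot 1^{-1}}{3} = \frac{10 \cdot 1}{3} = \frac{1}{3} \cdot 10 = \frac{10}{3}$)
$- 119 H{\left(-10,-10 \right)} - 127 = \left(-119\right) \frac{10}{3} - 127 = - \frac{1190}{3} - 127 = - \frac{1571}{3}$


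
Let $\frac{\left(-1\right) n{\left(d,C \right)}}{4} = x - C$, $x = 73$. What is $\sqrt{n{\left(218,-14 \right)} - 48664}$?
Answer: $2 i \sqrt{12253} \approx 221.39 i$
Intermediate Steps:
$n{\left(d,C \right)} = -292 + 4 C$ ($n{\left(d,C \right)} = - 4 \left(73 - C\right) = -292 + 4 C$)
$\sqrt{n{\left(218,-14 \right)} - 48664} = \sqrt{\left(-292 + 4 \left(-14\right)\right) - 48664} = \sqrt{\left(-292 - 56\right) - 48664} = \sqrt{-348 - 48664} = \sqrt{-49012} = 2 i \sqrt{12253}$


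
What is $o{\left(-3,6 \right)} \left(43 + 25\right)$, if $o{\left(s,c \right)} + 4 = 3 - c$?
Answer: $-476$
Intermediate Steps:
$o{\left(s,c \right)} = -1 - c$ ($o{\left(s,c \right)} = -4 - \left(-3 + c\right) = -1 - c$)
$o{\left(-3,6 \right)} \left(43 + 25\right) = \left(-1 - 6\right) \left(43 + 25\right) = \left(-1 - 6\right) 68 = \left(-7\right) 68 = -476$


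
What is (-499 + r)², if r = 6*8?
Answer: 203401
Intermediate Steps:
r = 48
(-499 + r)² = (-499 + 48)² = (-451)² = 203401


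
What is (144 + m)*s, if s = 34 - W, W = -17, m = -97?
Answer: 2397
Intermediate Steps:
s = 51 (s = 34 - 1*(-17) = 34 + 17 = 51)
(144 + m)*s = (144 - 97)*51 = 47*51 = 2397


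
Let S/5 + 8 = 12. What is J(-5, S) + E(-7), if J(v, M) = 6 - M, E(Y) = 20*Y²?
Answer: 966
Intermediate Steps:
S = 20 (S = -40 + 5*12 = -40 + 60 = 20)
J(-5, S) + E(-7) = (6 - 1*20) + 20*(-7)² = (6 - 20) + 20*49 = -14 + 980 = 966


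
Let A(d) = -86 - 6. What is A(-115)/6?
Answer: -46/3 ≈ -15.333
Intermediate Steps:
A(d) = -92
A(-115)/6 = -92/6 = (⅙)*(-92) = -46/3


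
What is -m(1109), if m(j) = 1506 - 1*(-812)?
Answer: -2318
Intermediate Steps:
m(j) = 2318 (m(j) = 1506 + 812 = 2318)
-m(1109) = -1*2318 = -2318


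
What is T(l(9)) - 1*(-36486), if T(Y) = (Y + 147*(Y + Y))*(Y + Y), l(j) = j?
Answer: 84276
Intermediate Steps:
T(Y) = 590*Y**2 (T(Y) = (Y + 147*(2*Y))*(2*Y) = (Y + 294*Y)*(2*Y) = (295*Y)*(2*Y) = 590*Y**2)
T(l(9)) - 1*(-36486) = 590*9**2 - 1*(-36486) = 590*81 + 36486 = 47790 + 36486 = 84276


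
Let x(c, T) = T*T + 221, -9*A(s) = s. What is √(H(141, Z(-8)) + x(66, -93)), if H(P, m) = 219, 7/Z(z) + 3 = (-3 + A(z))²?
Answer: √9089 ≈ 95.336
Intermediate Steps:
A(s) = -s/9
Z(z) = 7/(-3 + (-3 - z/9)²)
x(c, T) = 221 + T² (x(c, T) = T² + 221 = 221 + T²)
√(H(141, Z(-8)) + x(66, -93)) = √(219 + (221 + (-93)²)) = √(219 + (221 + 8649)) = √(219 + 8870) = √9089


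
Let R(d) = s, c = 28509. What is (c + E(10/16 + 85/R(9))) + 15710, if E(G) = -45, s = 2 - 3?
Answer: 44174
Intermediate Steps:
s = -1
R(d) = -1
(c + E(10/16 + 85/R(9))) + 15710 = (28509 - 45) + 15710 = 28464 + 15710 = 44174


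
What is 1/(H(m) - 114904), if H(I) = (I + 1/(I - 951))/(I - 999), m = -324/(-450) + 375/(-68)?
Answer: -2772728613801/318597595393139603 ≈ -8.7029e-6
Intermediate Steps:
m = -8151/1700 (m = -324*(-1/450) + 375*(-1/68) = 18/25 - 375/68 = -8151/1700 ≈ -4.7947)
H(I) = (I + 1/(-951 + I))/(-999 + I)
1/(H(m) - 114904) = 1/((1 + (-8151/1700)² - 951*(-8151/1700))/(950049 + (-8151/1700)² - 1950*(-8151/1700)) - 114904) = 1/((1 + 66438801/2890000 + 7751601/1700)/(950049 + 66438801/2890000 + 317889/34) - 114904) = 1/((13247050501/2890000)/(2772728613801/2890000) - 114904) = 1/((2890000/2772728613801)*(13247050501/2890000) - 114904) = 1/(13247050501/2772728613801 - 114904) = 1/(-318597595393139603/2772728613801) = -2772728613801/318597595393139603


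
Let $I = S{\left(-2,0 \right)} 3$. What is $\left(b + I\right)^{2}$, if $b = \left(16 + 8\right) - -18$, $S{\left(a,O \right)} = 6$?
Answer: $3600$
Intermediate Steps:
$b = 42$ ($b = 24 + 18 = 42$)
$I = 18$ ($I = 6 \cdot 3 = 18$)
$\left(b + I\right)^{2} = \left(42 + 18\right)^{2} = 60^{2} = 3600$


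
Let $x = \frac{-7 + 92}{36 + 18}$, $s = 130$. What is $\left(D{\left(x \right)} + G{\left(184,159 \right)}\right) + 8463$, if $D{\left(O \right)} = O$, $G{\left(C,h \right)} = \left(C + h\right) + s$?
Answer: $\frac{482629}{54} \approx 8937.6$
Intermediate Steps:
$G{\left(C,h \right)} = 130 + C + h$ ($G{\left(C,h \right)} = \left(C + h\right) + 130 = 130 + C + h$)
$x = \frac{85}{54} \approx 1.5741$
$\left(D{\left(x \right)} + G{\left(184,159 \right)}\right) + 8463 = \left(\frac{85}{54} + \left(130 + 184 + 159\right)\right) + 8463 = \left(\frac{85}{54} + 473\right) + 8463 = \frac{25627}{54} + 8463 = \frac{482629}{54}$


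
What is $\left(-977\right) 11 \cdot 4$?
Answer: $-42988$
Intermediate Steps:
$\left(-977\right) 11 \cdot 4 = \left(-10747\right) 4 = -42988$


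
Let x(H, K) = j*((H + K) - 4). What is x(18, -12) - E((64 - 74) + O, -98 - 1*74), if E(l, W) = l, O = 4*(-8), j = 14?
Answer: 70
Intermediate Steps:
x(H, K) = -56 + 14*H + 14*K (x(H, K) = 14*((H + K) - 4) = 14*(-4 + H + K) = -56 + 14*H + 14*K)
O = -32
x(18, -12) - E((64 - 74) + O, -98 - 1*74) = (-56 + 14*18 + 14*(-12)) - ((64 - 74) - 32) = (-56 + 252 - 168) - (-10 - 32) = 28 - 1*(-42) = 28 + 42 = 70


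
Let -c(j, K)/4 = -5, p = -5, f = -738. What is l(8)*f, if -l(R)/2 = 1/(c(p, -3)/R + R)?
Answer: 984/7 ≈ 140.57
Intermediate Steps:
c(j, K) = 20 (c(j, K) = -4*(-5) = 20)
l(R) = -2/(R + 20/R) (l(R) = -2/(20/R + R) = -2/(R + 20/R))
l(8)*f = -2*8/(20 + 8**2)*(-738) = -2*8/(20 + 64)*(-738) = -2*8/84*(-738) = -2*8*1/84*(-738) = -4/21*(-738) = 984/7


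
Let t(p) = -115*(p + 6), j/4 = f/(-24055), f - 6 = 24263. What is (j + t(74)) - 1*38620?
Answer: -1150407176/24055 ≈ -47824.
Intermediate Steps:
f = 24269 (f = 6 + 24263 = 24269)
j = -97076/24055 (j = 4*(24269/(-24055)) = 4*(24269*(-1/24055)) = 4*(-24269/24055) = -97076/24055 ≈ -4.0356)
t(p) = -690 - 115*p (t(p) = -115*(6 + p) = -690 - 115*p)
(j + t(74)) - 1*38620 = (-97076/24055 + (-690 - 115*74)) - 1*38620 = (-97076/24055 + (-690 - 8510)) - 38620 = (-97076/24055 - 9200) - 38620 = -221403076/24055 - 38620 = -1150407176/24055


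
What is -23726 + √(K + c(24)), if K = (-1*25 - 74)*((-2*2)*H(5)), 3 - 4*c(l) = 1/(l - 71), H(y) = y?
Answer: -23726 + √17501954/94 ≈ -23682.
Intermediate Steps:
c(l) = ¾ - 1/(4*(-71 + l)) (c(l) = ¾ - 1/(4*(l - 71)) = ¾ - 1/(4*(-71 + l)))
K = 1980 (K = (-1*25 - 74)*(-2*2*5) = (-25 - 74)*(-4*5) = -99*(-20) = 1980)
-23726 + √(K + c(24)) = -23726 + √(1980 + (-214 + 3*24)/(4*(-71 + 24))) = -23726 + √(1980 + (¼)*(-214 + 72)/(-47)) = -23726 + √(1980 + (¼)*(-1/47)*(-142)) = -23726 + √(1980 + 71/94) = -23726 + √(186191/94) = -23726 + √17501954/94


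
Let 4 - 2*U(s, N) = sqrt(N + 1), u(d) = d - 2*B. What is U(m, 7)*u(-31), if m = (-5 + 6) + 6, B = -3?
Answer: -50 + 25*sqrt(2) ≈ -14.645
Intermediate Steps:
u(d) = 6 + d (u(d) = d - 2*(-3) = d + 6 = 6 + d)
m = 7 (m = 1 + 6 = 7)
U(s, N) = 2 - sqrt(1 + N)/2 (U(s, N) = 2 - sqrt(N + 1)/2 = 2 - sqrt(1 + N)/2)
U(m, 7)*u(-31) = (2 - sqrt(1 + 7)/2)*(6 - 31) = (2 - sqrt(2))*(-25) = -50 + 25*sqrt(2)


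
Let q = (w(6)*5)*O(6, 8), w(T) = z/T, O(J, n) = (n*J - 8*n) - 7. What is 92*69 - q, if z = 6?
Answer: 6463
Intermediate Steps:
O(J, n) = -7 - 8*n + J*n (O(J, n) = (J*n - 8*n) - 7 = (-8*n + J*n) - 7 = -7 - 8*n + J*n)
w(T) = 6/T
q = -115 (q = ((6/6)*5)*(-7 - 8*8 + 6*8) = ((6*(⅙))*5)*(-7 - 64 + 48) = (1*5)*(-23) = 5*(-23) = -115)
92*69 - q = 92*69 - 1*(-115) = 6348 + 115 = 6463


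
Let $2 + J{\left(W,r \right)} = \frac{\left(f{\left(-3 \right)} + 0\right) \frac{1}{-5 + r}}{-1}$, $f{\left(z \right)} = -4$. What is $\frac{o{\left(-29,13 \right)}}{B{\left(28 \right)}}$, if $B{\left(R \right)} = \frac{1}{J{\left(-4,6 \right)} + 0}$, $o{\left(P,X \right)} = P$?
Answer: $-58$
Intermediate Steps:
$J{\left(W,r \right)} = -2 + \frac{4}{-5 + r}$ ($J{\left(W,r \right)} = -2 + \frac{\left(-4 + 0\right) \frac{1}{-5 + r}}{-1} = -2 + - \frac{4}{-5 + r} \left(-1\right) = -2 + \frac{4}{-5 + r}$)
$B{\left(R \right)} = \frac{1}{2}$ ($B{\left(R \right)} = \frac{1}{\frac{2 \left(7 - 6\right)}{-5 + 6} + 0} = \frac{1}{\frac{2 \left(7 - 6\right)}{1} + 0} = \frac{1}{2 \cdot 1 \cdot 1 + 0} = \frac{1}{2 + 0} = \frac{1}{2}$)
$\frac{o{\left(-29,13 \right)}}{B{\left(28 \right)}} = - 29 \frac{1}{\frac{1}{2}} = \left(-29\right) 2 = -58$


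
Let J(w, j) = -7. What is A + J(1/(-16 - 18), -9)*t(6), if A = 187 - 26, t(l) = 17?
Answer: 42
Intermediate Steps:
A = 161
A + J(1/(-16 - 18), -9)*t(6) = 161 - 7*17 = 161 - 119 = 42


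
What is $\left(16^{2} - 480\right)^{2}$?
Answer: $50176$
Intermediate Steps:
$\left(16^{2} - 480\right)^{2} = \left(256 - 480\right)^{2} = \left(-224\right)^{2} = 50176$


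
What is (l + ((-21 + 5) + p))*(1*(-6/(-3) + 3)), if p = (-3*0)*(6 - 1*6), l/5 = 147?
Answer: 3595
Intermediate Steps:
l = 735 (l = 5*147 = 735)
p = 0 (p = 0*(6 - 6) = 0*0 = 0)
(l + ((-21 + 5) + p))*(1*(-6/(-3) + 3)) = (735 + ((-21 + 5) + 0))*(1*(-6/(-3) + 3)) = (735 + (-16 + 0))*(1*(-6*(-1/3) + 3)) = (735 - 16)*(1*(2 + 3)) = 719*(1*5) = 719*5 = 3595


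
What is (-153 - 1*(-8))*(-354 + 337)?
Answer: 2465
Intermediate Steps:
(-153 - 1*(-8))*(-354 + 337) = (-153 + 8)*(-17) = -145*(-17) = 2465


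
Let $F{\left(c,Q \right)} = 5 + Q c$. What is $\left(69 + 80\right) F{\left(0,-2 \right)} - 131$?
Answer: $614$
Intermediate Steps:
$\left(69 + 80\right) F{\left(0,-2 \right)} - 131 = \left(69 + 80\right) \left(5 - 0\right) - 131 = 149 \left(5 + 0\right) - 131 = 149 \cdot 5 - 131 = 745 - 131 = 614$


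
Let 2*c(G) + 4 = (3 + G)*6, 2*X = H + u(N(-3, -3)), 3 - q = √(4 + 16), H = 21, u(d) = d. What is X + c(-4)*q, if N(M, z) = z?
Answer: -6 + 10*√5 ≈ 16.361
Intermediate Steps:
q = 3 - 2*√5 (q = 3 - √(4 + 16) = 3 - √20 = 3 - 2*√5 ≈ -1.4721)
X = 9 (X = (21 - 3)/2 = (½)*18 = 9)
c(G) = 7 + 3*G (c(G) = -2 + ((3 + G)*6)/2 = -2 + (18 + 6*G)/2 = -2 + (9 + 3*G) = 7 + 3*G)
X + c(-4)*q = 9 + (7 + 3*(-4))*(3 - 2*√5) = 9 + (7 - 12)*(3 - 2*√5) = 9 - 5*(3 - 2*√5) = 9 + (-15 + 10*√5) = -6 + 10*√5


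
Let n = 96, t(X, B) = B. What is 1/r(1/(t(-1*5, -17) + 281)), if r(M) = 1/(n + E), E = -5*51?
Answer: -159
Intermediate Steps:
E = -255
r(M) = -1/159 (r(M) = 1/(96 - 255) = 1/(-159) = -1/159)
1/r(1/(t(-1*5, -17) + 281)) = 1/(-1/159) = -159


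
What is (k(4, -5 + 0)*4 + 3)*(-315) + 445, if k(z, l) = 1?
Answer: -1760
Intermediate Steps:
(k(4, -5 + 0)*4 + 3)*(-315) + 445 = (1*4 + 3)*(-315) + 445 = (4 + 3)*(-315) + 445 = 7*(-315) + 445 = -2205 + 445 = -1760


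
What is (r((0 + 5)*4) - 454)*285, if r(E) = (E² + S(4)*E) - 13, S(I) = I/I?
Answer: -13395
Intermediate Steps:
S(I) = 1
r(E) = -13 + E + E² (r(E) = (E² + 1*E) - 13 = (E² + E) - 13 = (E + E²) - 13 = -13 + E + E²)
(r((0 + 5)*4) - 454)*285 = ((-13 + (0 + 5)*4 + ((0 + 5)*4)²) - 454)*285 = ((-13 + 5*4 + (5*4)²) - 454)*285 = ((-13 + 20 + 20²) - 454)*285 = ((-13 + 20 + 400) - 454)*285 = (407 - 454)*285 = -47*285 = -13395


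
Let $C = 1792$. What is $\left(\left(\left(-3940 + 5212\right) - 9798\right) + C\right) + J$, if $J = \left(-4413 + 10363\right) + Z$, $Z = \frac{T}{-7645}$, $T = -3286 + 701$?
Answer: $- \frac{108929}{139} \approx -783.66$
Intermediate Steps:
$T = -2585$
$Z = \frac{47}{139}$ ($Z = - \frac{2585}{-7645} = \left(-2585\right) \left(- \frac{1}{7645}\right) = \frac{47}{139} \approx 0.33813$)
$J = \frac{827097}{139}$ ($J = \left(-4413 + 10363\right) + \frac{47}{139} = 5950 + \frac{47}{139} = \frac{827097}{139} \approx 5950.3$)
$\left(\left(\left(-3940 + 5212\right) - 9798\right) + C\right) + J = \left(\left(\left(-3940 + 5212\right) - 9798\right) + 1792\right) + \frac{827097}{139} = \left(\left(1272 - 9798\right) + 1792\right) + \frac{827097}{139} = \left(-8526 + 1792\right) + \frac{827097}{139} = -6734 + \frac{827097}{139} = - \frac{108929}{139}$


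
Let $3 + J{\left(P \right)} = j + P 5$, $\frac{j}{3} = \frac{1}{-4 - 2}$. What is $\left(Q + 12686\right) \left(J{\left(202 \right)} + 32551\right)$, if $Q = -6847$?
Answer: $\frac{391884485}{2} \approx 1.9594 \cdot 10^{8}$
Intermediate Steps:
$j = - \frac{1}{2}$ ($j = \frac{3}{-4 - 2} = \frac{3}{-6} = 3 \left(- \frac{1}{6}\right) = - \frac{1}{2} \approx -0.5$)
$J{\left(P \right)} = - \frac{7}{2} + 5 P$ ($J{\left(P \right)} = -3 + \left(- \frac{1}{2} + P 5\right) = -3 + \left(- \frac{1}{2} + 5 P\right) = - \frac{7}{2} + 5 P$)
$\left(Q + 12686\right) \left(J{\left(202 \right)} + 32551\right) = \left(-6847 + 12686\right) \left(\left(- \frac{7}{2} + 5 \cdot 202\right) + 32551\right) = 5839 \left(\left(- \frac{7}{2} + 1010\right) + 32551\right) = 5839 \left(\frac{2013}{2} + 32551\right) = 5839 \cdot \frac{67115}{2} = \frac{391884485}{2}$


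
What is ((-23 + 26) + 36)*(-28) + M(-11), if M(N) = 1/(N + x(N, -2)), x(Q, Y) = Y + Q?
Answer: -26209/24 ≈ -1092.0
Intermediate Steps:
x(Q, Y) = Q + Y
M(N) = 1/(-2 + 2*N) (M(N) = 1/(N + (N - 2)) = 1/(N + (-2 + N)) = 1/(-2 + 2*N))
((-23 + 26) + 36)*(-28) + M(-11) = ((-23 + 26) + 36)*(-28) + 1/(2*(-1 - 11)) = (3 + 36)*(-28) + (½)/(-12) = 39*(-28) + (½)*(-1/12) = -1092 - 1/24 = -26209/24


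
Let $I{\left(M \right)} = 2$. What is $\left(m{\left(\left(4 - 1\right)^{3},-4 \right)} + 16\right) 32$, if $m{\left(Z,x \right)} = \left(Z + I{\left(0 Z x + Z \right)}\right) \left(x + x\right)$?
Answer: $-6912$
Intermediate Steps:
$m{\left(Z,x \right)} = 2 x \left(2 + Z\right)$ ($m{\left(Z,x \right)} = \left(Z + 2\right) \left(x + x\right) = \left(2 + Z\right) 2 x = 2 x \left(2 + Z\right)$)
$\left(m{\left(\left(4 - 1\right)^{3},-4 \right)} + 16\right) 32 = \left(2 \left(-4\right) \left(2 + \left(4 - 1\right)^{3}\right) + 16\right) 32 = \left(2 \left(-4\right) \left(2 + 3^{3}\right) + 16\right) 32 = \left(2 \left(-4\right) \left(2 + 27\right) + 16\right) 32 = \left(2 \left(-4\right) 29 + 16\right) 32 = \left(-232 + 16\right) 32 = \left(-216\right) 32 = -6912$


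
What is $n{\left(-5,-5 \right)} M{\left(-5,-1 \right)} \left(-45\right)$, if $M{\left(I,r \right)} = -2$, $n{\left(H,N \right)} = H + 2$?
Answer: $-270$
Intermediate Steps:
$n{\left(H,N \right)} = 2 + H$
$n{\left(-5,-5 \right)} M{\left(-5,-1 \right)} \left(-45\right) = \left(2 - 5\right) \left(-2\right) \left(-45\right) = \left(-3\right) \left(-2\right) \left(-45\right) = 6 \left(-45\right) = -270$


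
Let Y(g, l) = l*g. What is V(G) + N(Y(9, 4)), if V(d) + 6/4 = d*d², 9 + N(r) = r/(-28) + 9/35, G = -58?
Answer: -13658647/70 ≈ -1.9512e+5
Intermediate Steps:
Y(g, l) = g*l
N(r) = -306/35 - r/28 (N(r) = -9 + (r/(-28) + 9/35) = -9 + (r*(-1/28) + 9*(1/35)) = -9 + (-r/28 + 9/35) = -9 + (9/35 - r/28) = -306/35 - r/28)
V(d) = -3/2 + d³ (V(d) = -3/2 + d*d² = -3/2 + d³)
V(G) + N(Y(9, 4)) = (-3/2 + (-58)³) + (-306/35 - 9*4/28) = (-3/2 - 195112) + (-306/35 - 1/28*36) = -390227/2 + (-306/35 - 9/7) = -390227/2 - 351/35 = -13658647/70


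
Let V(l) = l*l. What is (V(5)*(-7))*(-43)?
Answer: 7525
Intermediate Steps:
V(l) = l²
(V(5)*(-7))*(-43) = (5²*(-7))*(-43) = (25*(-7))*(-43) = -175*(-43) = 7525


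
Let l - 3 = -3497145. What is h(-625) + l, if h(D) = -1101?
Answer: -3498243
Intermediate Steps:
l = -3497142 (l = 3 - 3497145 = -3497142)
h(-625) + l = -1101 - 3497142 = -3498243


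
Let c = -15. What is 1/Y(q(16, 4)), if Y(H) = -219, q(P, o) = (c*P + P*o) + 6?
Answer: -1/219 ≈ -0.0045662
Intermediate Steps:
q(P, o) = 6 - 15*P + P*o (q(P, o) = (-15*P + P*o) + 6 = 6 - 15*P + P*o)
1/Y(q(16, 4)) = 1/(-219) = -1/219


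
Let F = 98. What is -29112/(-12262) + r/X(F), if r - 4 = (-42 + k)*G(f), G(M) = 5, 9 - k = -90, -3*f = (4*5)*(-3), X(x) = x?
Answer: 3198347/600838 ≈ 5.3231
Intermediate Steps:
f = 20 (f = -4*5*(-3)/3 = -20*(-3)/3 = -1/3*(-60) = 20)
k = 99 (k = 9 - 1*(-90) = 9 + 90 = 99)
r = 289 (r = 4 + (-42 + 99)*5 = 4 + 57*5 = 4 + 285 = 289)
-29112/(-12262) + r/X(F) = -29112/(-12262) + 289/98 = -29112*(-1/12262) + 289*(1/98) = 14556/6131 + 289/98 = 3198347/600838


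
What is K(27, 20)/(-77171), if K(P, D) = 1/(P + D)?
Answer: -1/3627037 ≈ -2.7571e-7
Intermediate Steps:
K(P, D) = 1/(D + P)
K(27, 20)/(-77171) = 1/((20 + 27)*(-77171)) = -1/77171/47 = (1/47)*(-1/77171) = -1/3627037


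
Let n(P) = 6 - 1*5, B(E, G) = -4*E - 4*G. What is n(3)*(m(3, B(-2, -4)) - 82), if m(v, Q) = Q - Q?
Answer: -82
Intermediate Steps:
m(v, Q) = 0
n(P) = 1 (n(P) = 6 - 5 = 1)
n(3)*(m(3, B(-2, -4)) - 82) = 1*(0 - 82) = 1*(-82) = -82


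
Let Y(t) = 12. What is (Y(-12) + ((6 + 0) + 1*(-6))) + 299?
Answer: 311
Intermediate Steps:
(Y(-12) + ((6 + 0) + 1*(-6))) + 299 = (12 + ((6 + 0) + 1*(-6))) + 299 = (12 + (6 - 6)) + 299 = (12 + 0) + 299 = 12 + 299 = 311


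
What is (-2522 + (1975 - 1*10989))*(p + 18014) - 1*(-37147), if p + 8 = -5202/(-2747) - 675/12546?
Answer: -9699442732655/46699 ≈ -2.0770e+8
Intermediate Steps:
p = -575341/93398 (p = -8 + (-5202/(-2747) - 675/12546) = -8 + (-5202*(-1/2747) - 675*1/12546) = -8 + (5202/2747 - 75/1394) = -8 + 171843/93398 = -575341/93398 ≈ -6.1601)
(-2522 + (1975 - 1*10989))*(p + 18014) - 1*(-37147) = (-2522 + (1975 - 1*10989))*(-575341/93398 + 18014) - 1*(-37147) = (-2522 + (1975 - 10989))*(1681896231/93398) + 37147 = (-2522 - 9014)*(1681896231/93398) + 37147 = -11536*1681896231/93398 + 37147 = -9701177460408/46699 + 37147 = -9699442732655/46699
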